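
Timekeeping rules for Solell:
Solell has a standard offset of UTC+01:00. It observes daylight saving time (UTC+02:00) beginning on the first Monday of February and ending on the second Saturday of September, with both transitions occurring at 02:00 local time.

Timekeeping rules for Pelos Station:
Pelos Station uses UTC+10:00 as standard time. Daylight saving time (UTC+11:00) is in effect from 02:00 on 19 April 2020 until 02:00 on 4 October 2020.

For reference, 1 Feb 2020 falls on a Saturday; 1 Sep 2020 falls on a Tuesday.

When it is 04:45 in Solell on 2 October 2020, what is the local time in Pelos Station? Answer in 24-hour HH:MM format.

14:45

1 February 2020 is a Saturday, so the first Monday is February 3.
1 September 2020 is a Tuesday, so the first Saturday is September 5 and the second is September 12.
2 October 2020 is outside the daylight-saving period (3 February – 12 September), so Solell is on standard time, UTC+01:00.
04:45 Solell − 1h = 03:45 UTC.
At the standard offset (UTC+10:00), 03:45 UTC + 10h = 13:45 Pelos Station standard time.
Daylight saving runs 19 April – 4 October; the standard-time date in Pelos Station, 2 October 2020, is inside that window, so Pelos Station is at UTC+11:00.
03:45 UTC + 11h = 14:45 Pelos Station.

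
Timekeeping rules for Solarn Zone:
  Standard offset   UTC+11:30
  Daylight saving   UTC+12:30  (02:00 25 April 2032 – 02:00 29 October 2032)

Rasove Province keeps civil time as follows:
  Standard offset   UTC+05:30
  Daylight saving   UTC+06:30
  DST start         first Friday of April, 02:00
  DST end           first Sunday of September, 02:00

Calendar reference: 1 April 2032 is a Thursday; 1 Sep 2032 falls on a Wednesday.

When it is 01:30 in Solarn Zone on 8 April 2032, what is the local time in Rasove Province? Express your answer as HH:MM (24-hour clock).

20:30

Daylight saving runs 25 April – 29 October; 8 April 2032 is outside that window, so Solarn Zone is on standard time at UTC+11:30.
01:30 Solarn Zone − 11h30m = 14:00 UTC (rolling into the previous day, 7 April 2032).
1 April 2032 is a Thursday, so the first Friday is April 2.
1 September 2032 is a Wednesday, so the first Sunday is September 5.
At the standard offset (UTC+05:30), 14:00 UTC + 5h30m = 19:30 Rasove Province standard time.
Daylight saving runs 2 April – 5 September; the standard-time date in Rasove Province, 7 April 2032, is inside that window, so Rasove Province is at UTC+06:30.
14:00 UTC + 6h30m = 20:30 Rasove Province.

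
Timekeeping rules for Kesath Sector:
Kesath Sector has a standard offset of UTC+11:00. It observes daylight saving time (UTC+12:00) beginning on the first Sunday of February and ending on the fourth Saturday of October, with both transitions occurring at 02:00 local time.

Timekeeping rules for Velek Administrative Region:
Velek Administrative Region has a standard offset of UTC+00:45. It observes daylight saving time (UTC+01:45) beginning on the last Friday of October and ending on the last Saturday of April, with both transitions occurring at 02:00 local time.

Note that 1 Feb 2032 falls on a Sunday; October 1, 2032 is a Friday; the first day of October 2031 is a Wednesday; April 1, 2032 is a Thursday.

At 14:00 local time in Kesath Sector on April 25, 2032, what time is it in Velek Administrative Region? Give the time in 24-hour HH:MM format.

1 February 2032 is a Sunday, so the first Sunday is February 1.
1 October 2032 is a Friday, so the first Saturday is October 2 and the fourth is October 23.
April 25, 2032 falls between 1 February and 23 October, so daylight saving is in effect and Kesath Sector is at UTC+12:00.
14:00 Kesath Sector − 12h = 02:00 UTC.
1 October 2031 is a Wednesday, so Fridays fall on 3, 10, 17, 24, 31; the last is October 31.
1 April 2032 is a Thursday, so Saturdays fall on 3, 10, 17, 24; the last is April 24.
At the standard offset (UTC+00:45), 02:00 UTC + 0h45m = 02:45 Velek Administrative Region standard time.
Daylight saving runs 31 October 2031 – 24 April 2032; the standard-time date in Velek Administrative Region, April 25, 2032, is outside that window, so Velek Administrative Region is on standard time at UTC+00:45.
02:00 UTC + 0h45m = 02:45 Velek Administrative Region.

02:45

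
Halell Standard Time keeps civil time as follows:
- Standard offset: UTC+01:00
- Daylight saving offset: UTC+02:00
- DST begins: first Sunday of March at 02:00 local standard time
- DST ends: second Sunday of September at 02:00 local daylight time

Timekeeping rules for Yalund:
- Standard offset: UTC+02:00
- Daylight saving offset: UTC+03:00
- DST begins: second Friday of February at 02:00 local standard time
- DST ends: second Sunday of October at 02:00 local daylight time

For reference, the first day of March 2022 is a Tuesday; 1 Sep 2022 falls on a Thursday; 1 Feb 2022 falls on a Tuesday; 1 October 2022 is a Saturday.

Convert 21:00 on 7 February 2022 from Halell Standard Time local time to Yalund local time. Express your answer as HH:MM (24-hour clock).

1 March 2022 is a Tuesday, so the first Sunday is March 6.
1 September 2022 is a Thursday, so the first Sunday is September 4 and the second is September 11.
Daylight saving runs 6 March – 11 September; 7 February 2022 is outside that window, so Halell Standard Time is on standard time at UTC+01:00.
21:00 Halell Standard Time − 1h = 20:00 UTC.
1 February 2022 is a Tuesday, so the first Friday is February 4 and the second is February 11.
1 October 2022 is a Saturday, so the first Sunday is October 2 and the second is October 9.
At the standard offset (UTC+02:00), 20:00 UTC + 2h = 22:00 Yalund standard time.
Daylight saving runs 11 February – 9 October; the standard-time date in Yalund, 7 February 2022, is outside that window, so Yalund is on standard time at UTC+02:00.
20:00 UTC + 2h = 22:00 Yalund.

22:00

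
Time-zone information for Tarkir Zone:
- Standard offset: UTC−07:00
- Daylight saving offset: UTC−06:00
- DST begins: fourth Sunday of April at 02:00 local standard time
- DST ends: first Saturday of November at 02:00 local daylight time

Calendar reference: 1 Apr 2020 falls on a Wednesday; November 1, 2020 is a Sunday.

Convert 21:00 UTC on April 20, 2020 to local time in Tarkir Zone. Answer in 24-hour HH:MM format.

1 April 2020 is a Wednesday, so the first Sunday is April 5 and the fourth is April 26.
1 November 2020 is a Sunday, so the first Saturday is November 7.
At the standard offset (UTC−07:00), 21:00 UTC − 7h = 14:00 Tarkir Zone standard time.
The standard-time date in Tarkir Zone, April 20, 2020, does not fall between 26 April and 7 November, so daylight saving is not in effect and Tarkir Zone is at UTC−07:00.
21:00 UTC − 7h = 14:00 local.

14:00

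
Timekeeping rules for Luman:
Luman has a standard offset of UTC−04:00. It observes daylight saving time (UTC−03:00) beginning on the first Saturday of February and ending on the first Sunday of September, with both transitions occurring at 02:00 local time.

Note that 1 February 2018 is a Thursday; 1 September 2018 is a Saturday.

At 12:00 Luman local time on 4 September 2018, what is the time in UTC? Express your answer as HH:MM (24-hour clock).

1 February 2018 is a Thursday, so the first Saturday is February 3.
1 September 2018 is a Saturday, so the first Sunday is September 2.
4 September 2018 is outside the daylight-saving period (3 February – 2 September), so Luman is on standard time, UTC−04:00.
12:00 local + 4h = 16:00 UTC.

16:00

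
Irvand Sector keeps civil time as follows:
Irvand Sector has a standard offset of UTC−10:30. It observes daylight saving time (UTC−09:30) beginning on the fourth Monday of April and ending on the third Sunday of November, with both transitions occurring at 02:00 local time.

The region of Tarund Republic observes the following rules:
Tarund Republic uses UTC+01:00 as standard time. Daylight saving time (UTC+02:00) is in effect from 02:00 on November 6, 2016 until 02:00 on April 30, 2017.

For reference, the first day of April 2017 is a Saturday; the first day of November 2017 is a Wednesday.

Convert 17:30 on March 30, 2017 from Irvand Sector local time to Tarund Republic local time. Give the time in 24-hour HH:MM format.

1 April 2017 is a Saturday, so the first Monday is April 3 and the fourth is April 24.
1 November 2017 is a Wednesday, so the first Sunday is November 5 and the third is November 19.
Daylight saving runs 24 April – 19 November; March 30, 2017 is outside that window, so Irvand Sector is on standard time at UTC−10:30.
17:30 Irvand Sector + 10h30m = 04:00 UTC (rolling into the next day, 31 March 2017).
At the standard offset (UTC+01:00), 04:00 UTC + 1h = 05:00 Tarund Republic standard time.
Daylight saving runs 6 November 2016 – 30 April 2017; the standard-time date in Tarund Republic, March 31, 2017, is inside that window, so Tarund Republic is at UTC+02:00.
04:00 UTC + 2h = 06:00 Tarund Republic.

06:00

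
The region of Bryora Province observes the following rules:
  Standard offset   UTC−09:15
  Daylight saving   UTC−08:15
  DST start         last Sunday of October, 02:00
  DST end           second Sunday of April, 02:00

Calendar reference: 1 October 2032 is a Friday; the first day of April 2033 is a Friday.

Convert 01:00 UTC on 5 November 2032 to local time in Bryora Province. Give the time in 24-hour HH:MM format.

1 October 2032 is a Friday, so Sundays fall on 3, 10, 17, 24, 31; the last is October 31.
1 April 2033 is a Friday, so the first Sunday is April 3 and the second is April 10.
At the standard offset (UTC−09:15), 01:00 UTC − 9h15m = 15:45 Bryora Province standard time (rolling into the previous day, 4 November 2032).
Daylight saving runs 31 October 2032 – 10 April 2033; the standard-time date in Bryora Province, 4 November 2032, is inside that window, so Bryora Province is at UTC−08:15.
01:00 UTC − 8h15m = 16:45 local (rolling into the previous day, 4 November 2032).

16:45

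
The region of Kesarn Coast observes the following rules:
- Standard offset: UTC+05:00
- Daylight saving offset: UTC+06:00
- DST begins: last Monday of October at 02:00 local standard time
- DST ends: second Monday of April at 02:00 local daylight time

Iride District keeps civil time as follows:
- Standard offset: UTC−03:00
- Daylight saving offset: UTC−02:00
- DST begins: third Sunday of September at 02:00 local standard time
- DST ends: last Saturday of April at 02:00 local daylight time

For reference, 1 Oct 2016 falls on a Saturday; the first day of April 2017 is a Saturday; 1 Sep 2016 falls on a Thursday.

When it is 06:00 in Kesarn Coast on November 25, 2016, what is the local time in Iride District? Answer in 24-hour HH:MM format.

1 October 2016 is a Saturday, so Mondays fall on 3, 10, 17, 24, 31; the last is October 31.
1 April 2017 is a Saturday, so the first Monday is April 3 and the second is April 10.
November 25, 2016 lies within the daylight-saving period (31 October 2016 – 10 April 2017), so Kesarn Coast is on daylight time, UTC+06:00.
06:00 Kesarn Coast − 6h = 00:00 UTC.
1 September 2016 is a Thursday, so the first Sunday is September 4 and the third is September 18.
1 April 2017 is a Saturday, so Saturdays fall on 1, 8, 15, 22, 29; the last is April 29.
At the standard offset (UTC−03:00), 00:00 UTC − 3h = 21:00 Iride District standard time (rolling into the previous day, 24 November 2016).
The standard-time date in Iride District, November 24, 2016, lies within the daylight-saving period (18 September 2016 – 29 April 2017), so Iride District is on daylight time, UTC−02:00.
00:00 UTC − 2h = 22:00 Iride District (rolling into the previous day, 24 November 2016).

22:00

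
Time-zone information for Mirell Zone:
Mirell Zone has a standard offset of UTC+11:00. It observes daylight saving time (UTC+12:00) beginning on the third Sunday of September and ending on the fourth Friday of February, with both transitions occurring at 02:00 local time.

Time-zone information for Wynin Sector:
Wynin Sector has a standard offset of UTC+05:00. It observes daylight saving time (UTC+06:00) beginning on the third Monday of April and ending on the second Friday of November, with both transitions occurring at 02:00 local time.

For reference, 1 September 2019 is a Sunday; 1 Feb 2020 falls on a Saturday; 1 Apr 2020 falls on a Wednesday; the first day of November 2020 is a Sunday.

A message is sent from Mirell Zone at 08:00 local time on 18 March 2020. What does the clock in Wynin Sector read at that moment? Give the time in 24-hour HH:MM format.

02:00

1 September 2019 is a Sunday, so the first Sunday is September 1 and the third is September 15.
1 February 2020 is a Saturday, so the first Friday is February 7 and the fourth is February 28.
18 March 2020 does not fall between 15 September 2019 and 28 February 2020, so daylight saving is not in effect and Mirell Zone is at UTC+11:00.
08:00 Mirell Zone − 11h = 21:00 UTC (rolling into the previous day, 17 March 2020).
1 April 2020 is a Wednesday, so the first Monday is April 6 and the third is April 20.
1 November 2020 is a Sunday, so the first Friday is November 6 and the second is November 13.
At the standard offset (UTC+05:00), 21:00 UTC + 5h = 02:00 Wynin Sector standard time (rolling into the next day, 18 March 2020).
Daylight saving runs 20 April – 13 November; the standard-time date in Wynin Sector, 18 March 2020, is outside that window, so Wynin Sector is on standard time at UTC+05:00.
21:00 UTC + 5h = 02:00 Wynin Sector (rolling into the next day, 18 March 2020).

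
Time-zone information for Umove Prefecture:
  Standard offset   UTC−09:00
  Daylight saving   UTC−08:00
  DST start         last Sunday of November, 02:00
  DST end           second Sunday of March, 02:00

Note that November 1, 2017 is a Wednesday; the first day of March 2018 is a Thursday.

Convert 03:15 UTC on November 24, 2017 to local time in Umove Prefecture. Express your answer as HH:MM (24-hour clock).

18:15

1 November 2017 is a Wednesday, so Sundays fall on 5, 12, 19, 26; the last is November 26.
1 March 2018 is a Thursday, so the first Sunday is March 4 and the second is March 11.
At the standard offset (UTC−09:00), 03:15 UTC − 9h = 18:15 Umove Prefecture standard time (rolling into the previous day, 23 November 2017).
The standard-time date in Umove Prefecture, November 23, 2017, does not fall between 26 November 2017 and 11 March 2018, so daylight saving is not in effect and Umove Prefecture is at UTC−09:00.
03:15 UTC − 9h = 18:15 local (rolling into the previous day, 23 November 2017).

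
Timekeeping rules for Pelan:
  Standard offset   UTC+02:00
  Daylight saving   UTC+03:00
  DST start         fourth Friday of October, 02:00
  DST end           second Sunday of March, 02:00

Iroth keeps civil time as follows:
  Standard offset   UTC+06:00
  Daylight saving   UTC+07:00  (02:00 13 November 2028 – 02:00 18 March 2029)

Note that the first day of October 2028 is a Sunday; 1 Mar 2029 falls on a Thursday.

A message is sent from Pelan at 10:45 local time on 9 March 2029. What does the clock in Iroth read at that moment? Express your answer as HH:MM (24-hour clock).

1 October 2028 is a Sunday, so the first Friday is October 6 and the fourth is October 27.
1 March 2029 is a Thursday, so the first Sunday is March 4 and the second is March 11.
9 March 2029 lies within the daylight-saving period (27 October 2028 – 11 March 2029), so Pelan is on daylight time, UTC+03:00.
10:45 Pelan − 3h = 07:45 UTC.
At the standard offset (UTC+06:00), 07:45 UTC + 6h = 13:45 Iroth standard time.
The standard-time date in Iroth, 9 March 2029, falls between 13 November 2028 and 18 March 2029, so daylight saving is in effect and Iroth is at UTC+07:00.
07:45 UTC + 7h = 14:45 Iroth.

14:45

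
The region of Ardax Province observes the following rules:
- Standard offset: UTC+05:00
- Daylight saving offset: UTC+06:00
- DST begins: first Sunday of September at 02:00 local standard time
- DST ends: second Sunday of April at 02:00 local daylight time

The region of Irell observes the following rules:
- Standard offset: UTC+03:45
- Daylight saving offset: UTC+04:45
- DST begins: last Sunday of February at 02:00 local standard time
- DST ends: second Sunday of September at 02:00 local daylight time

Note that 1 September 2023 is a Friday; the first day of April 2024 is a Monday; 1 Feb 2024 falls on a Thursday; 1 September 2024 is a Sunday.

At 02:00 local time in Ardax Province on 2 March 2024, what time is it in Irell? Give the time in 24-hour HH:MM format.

1 September 2023 is a Friday, so the first Sunday is September 3.
1 April 2024 is a Monday, so the first Sunday is April 7 and the second is April 14.
2 March 2024 falls between 3 September 2023 and 14 April 2024, so daylight saving is in effect and Ardax Province is at UTC+06:00.
02:00 Ardax Province − 6h = 20:00 UTC (rolling into the previous day, 1 March 2024).
1 February 2024 is a Thursday, so Sundays fall on 4, 11, 18, 25; the last is February 25.
1 September 2024 is a Sunday, so the first Sunday is September 1 and the second is September 8.
At the standard offset (UTC+03:45), 20:00 UTC + 3h45m = 23:45 Irell standard time.
Daylight saving runs 25 February – 8 September; the standard-time date in Irell, 1 March 2024, is inside that window, so Irell is at UTC+04:45.
20:00 UTC + 4h45m = 00:45 Irell (rolling into the next day, 2 March 2024).

00:45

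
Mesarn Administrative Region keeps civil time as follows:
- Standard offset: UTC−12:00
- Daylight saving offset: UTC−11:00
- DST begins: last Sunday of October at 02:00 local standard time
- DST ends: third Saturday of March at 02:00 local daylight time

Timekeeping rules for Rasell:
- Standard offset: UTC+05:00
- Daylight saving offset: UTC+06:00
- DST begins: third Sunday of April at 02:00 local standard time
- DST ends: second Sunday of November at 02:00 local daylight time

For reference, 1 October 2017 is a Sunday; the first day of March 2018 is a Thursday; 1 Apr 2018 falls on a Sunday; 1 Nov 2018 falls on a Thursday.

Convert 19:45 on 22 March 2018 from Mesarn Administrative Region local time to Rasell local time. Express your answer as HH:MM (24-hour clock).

12:45

1 October 2017 is a Sunday, so Sundays fall on 1, 8, 15, 22, 29; the last is October 29.
1 March 2018 is a Thursday, so the first Saturday is March 3 and the third is March 17.
Daylight saving runs 29 October 2017 – 17 March 2018; 22 March 2018 is outside that window, so Mesarn Administrative Region is on standard time at UTC−12:00.
19:45 Mesarn Administrative Region + 12h = 07:45 UTC (rolling into the next day, 23 March 2018).
1 April 2018 is a Sunday, so the first Sunday is April 1 and the third is April 15.
1 November 2018 is a Thursday, so the first Sunday is November 4 and the second is November 11.
At the standard offset (UTC+05:00), 07:45 UTC + 5h = 12:45 Rasell standard time.
The standard-time date in Rasell, 23 March 2018, is outside the daylight-saving period (15 April – 11 November), so Rasell is on standard time, UTC+05:00.
07:45 UTC + 5h = 12:45 Rasell.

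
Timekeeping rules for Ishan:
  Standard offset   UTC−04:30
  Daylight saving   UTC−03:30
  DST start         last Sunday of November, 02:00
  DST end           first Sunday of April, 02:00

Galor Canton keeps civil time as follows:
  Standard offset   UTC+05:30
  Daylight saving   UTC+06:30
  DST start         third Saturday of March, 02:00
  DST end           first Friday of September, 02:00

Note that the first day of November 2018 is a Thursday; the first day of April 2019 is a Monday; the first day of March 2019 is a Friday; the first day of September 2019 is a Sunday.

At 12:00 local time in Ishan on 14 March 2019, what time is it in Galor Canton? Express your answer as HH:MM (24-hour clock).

1 November 2018 is a Thursday, so Sundays fall on 4, 11, 18, 25; the last is November 25.
1 April 2019 is a Monday, so the first Sunday is April 7.
14 March 2019 falls between 25 November 2018 and 7 April 2019, so daylight saving is in effect and Ishan is at UTC−03:30.
12:00 Ishan + 3h30m = 15:30 UTC.
1 March 2019 is a Friday, so the first Saturday is March 2 and the third is March 16.
1 September 2019 is a Sunday, so the first Friday is September 6.
At the standard offset (UTC+05:30), 15:30 UTC + 5h30m = 21:00 Galor Canton standard time.
The standard-time date in Galor Canton, 14 March 2019, is outside the daylight-saving period (16 March – 6 September), so Galor Canton is on standard time, UTC+05:30.
15:30 UTC + 5h30m = 21:00 Galor Canton.

21:00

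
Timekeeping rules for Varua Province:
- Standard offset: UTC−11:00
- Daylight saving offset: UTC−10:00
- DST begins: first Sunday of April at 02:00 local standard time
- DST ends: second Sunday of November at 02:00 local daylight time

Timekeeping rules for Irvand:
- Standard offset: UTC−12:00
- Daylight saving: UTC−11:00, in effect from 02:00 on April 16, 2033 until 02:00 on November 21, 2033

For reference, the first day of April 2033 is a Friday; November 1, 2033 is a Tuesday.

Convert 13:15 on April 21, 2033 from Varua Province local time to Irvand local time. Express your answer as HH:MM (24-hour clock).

1 April 2033 is a Friday, so the first Sunday is April 3.
1 November 2033 is a Tuesday, so the first Sunday is November 6 and the second is November 13.
Daylight saving runs 3 April – 13 November; April 21, 2033 is inside that window, so Varua Province is at UTC−10:00.
13:15 Varua Province + 10h = 23:15 UTC.
At the standard offset (UTC−12:00), 23:15 UTC − 12h = 11:15 Irvand standard time.
The standard-time date in Irvand, April 21, 2033, lies within the daylight-saving period (16 April – 21 November), so Irvand is on daylight time, UTC−11:00.
23:15 UTC − 11h = 12:15 Irvand.

12:15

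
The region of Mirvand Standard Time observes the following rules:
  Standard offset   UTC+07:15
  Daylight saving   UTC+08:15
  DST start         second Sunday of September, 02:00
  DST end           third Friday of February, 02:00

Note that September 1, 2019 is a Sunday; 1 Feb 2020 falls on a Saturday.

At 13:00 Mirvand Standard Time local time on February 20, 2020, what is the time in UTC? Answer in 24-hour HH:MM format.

1 September 2019 is a Sunday, so the first Sunday is September 1 and the second is September 8.
1 February 2020 is a Saturday, so the first Friday is February 7 and the third is February 21.
February 20, 2020 lies within the daylight-saving period (8 September 2019 – 21 February 2020), so Mirvand Standard Time is on daylight time, UTC+08:15.
13:00 local − 8h15m = 04:45 UTC.

04:45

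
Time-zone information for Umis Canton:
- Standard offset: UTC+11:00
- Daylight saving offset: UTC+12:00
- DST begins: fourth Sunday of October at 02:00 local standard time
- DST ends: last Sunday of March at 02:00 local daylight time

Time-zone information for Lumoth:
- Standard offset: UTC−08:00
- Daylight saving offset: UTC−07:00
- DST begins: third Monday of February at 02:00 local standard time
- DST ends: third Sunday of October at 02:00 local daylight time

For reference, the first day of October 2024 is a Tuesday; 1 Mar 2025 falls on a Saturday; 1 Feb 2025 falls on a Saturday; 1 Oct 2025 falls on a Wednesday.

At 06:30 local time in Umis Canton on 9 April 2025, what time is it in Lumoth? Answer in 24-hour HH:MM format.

1 October 2024 is a Tuesday, so the first Sunday is October 6 and the fourth is October 27.
1 March 2025 is a Saturday, so Sundays fall on 2, 9, 16, 23, 30; the last is March 30.
9 April 2025 does not fall between 27 October 2024 and 30 March 2025, so daylight saving is not in effect and Umis Canton is at UTC+11:00.
06:30 Umis Canton − 11h = 19:30 UTC (rolling into the previous day, 8 April 2025).
1 February 2025 is a Saturday, so the first Monday is February 3 and the third is February 17.
1 October 2025 is a Wednesday, so the first Sunday is October 5 and the third is October 19.
At the standard offset (UTC−08:00), 19:30 UTC − 8h = 11:30 Lumoth standard time.
Daylight saving runs 17 February – 19 October; the standard-time date in Lumoth, 8 April 2025, is inside that window, so Lumoth is at UTC−07:00.
19:30 UTC − 7h = 12:30 Lumoth.

12:30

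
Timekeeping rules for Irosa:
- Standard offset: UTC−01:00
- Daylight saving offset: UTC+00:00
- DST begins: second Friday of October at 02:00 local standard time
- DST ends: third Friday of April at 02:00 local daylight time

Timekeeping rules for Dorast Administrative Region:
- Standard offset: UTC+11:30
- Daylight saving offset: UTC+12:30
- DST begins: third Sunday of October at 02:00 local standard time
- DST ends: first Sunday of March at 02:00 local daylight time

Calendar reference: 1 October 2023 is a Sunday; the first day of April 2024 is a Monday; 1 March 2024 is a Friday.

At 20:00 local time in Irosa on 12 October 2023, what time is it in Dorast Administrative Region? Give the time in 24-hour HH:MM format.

1 October 2023 is a Sunday, so the first Friday is October 6 and the second is October 13.
1 April 2024 is a Monday, so the first Friday is April 5 and the third is April 19.
12 October 2023 does not fall between 13 October 2023 and 19 April 2024, so daylight saving is not in effect and Irosa is at UTC−01:00.
20:00 Irosa + 1h = 21:00 UTC.
1 October 2023 is a Sunday, so the first Sunday is October 1 and the third is October 15.
1 March 2024 is a Friday, so the first Sunday is March 3.
At the standard offset (UTC+11:30), 21:00 UTC + 11h30m = 08:30 Dorast Administrative Region standard time (rolling into the next day, 13 October 2023).
Daylight saving runs 15 October 2023 – 3 March 2024; the standard-time date in Dorast Administrative Region, 13 October 2023, is outside that window, so Dorast Administrative Region is on standard time at UTC+11:30.
21:00 UTC + 11h30m = 08:30 Dorast Administrative Region (rolling into the next day, 13 October 2023).

08:30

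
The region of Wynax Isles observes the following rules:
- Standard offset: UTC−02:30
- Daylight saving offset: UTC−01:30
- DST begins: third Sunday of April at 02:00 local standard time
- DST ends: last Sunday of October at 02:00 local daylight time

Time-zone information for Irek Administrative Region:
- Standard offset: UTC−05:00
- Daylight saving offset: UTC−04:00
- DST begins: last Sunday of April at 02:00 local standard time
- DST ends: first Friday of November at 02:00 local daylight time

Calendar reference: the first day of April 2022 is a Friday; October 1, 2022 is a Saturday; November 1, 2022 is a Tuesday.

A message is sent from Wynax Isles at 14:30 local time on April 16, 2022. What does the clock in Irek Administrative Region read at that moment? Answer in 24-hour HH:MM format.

1 April 2022 is a Friday, so the first Sunday is April 3 and the third is April 17.
1 October 2022 is a Saturday, so Sundays fall on 2, 9, 16, 23, 30; the last is October 30.
Daylight saving runs 17 April – 30 October; April 16, 2022 is outside that window, so Wynax Isles is on standard time at UTC−02:30.
14:30 Wynax Isles + 2h30m = 17:00 UTC.
1 April 2022 is a Friday, so Sundays fall on 3, 10, 17, 24; the last is April 24.
1 November 2022 is a Tuesday, so the first Friday is November 4.
At the standard offset (UTC−05:00), 17:00 UTC − 5h = 12:00 Irek Administrative Region standard time.
The standard-time date in Irek Administrative Region, April 16, 2022, is outside the daylight-saving period (24 April – 4 November), so Irek Administrative Region is on standard time, UTC−05:00.
17:00 UTC − 5h = 12:00 Irek Administrative Region.

12:00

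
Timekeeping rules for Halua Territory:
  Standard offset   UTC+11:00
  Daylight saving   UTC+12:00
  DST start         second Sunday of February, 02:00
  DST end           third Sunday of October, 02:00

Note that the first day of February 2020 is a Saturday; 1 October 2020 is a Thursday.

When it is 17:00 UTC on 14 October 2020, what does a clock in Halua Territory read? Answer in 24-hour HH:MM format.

05:00

1 February 2020 is a Saturday, so the first Sunday is February 2 and the second is February 9.
1 October 2020 is a Thursday, so the first Sunday is October 4 and the third is October 18.
At the standard offset (UTC+11:00), 17:00 UTC + 11h = 04:00 Halua Territory standard time (rolling into the next day, 15 October 2020).
Daylight saving runs 9 February – 18 October; the standard-time date in Halua Territory, 15 October 2020, is inside that window, so Halua Territory is at UTC+12:00.
17:00 UTC + 12h = 05:00 local (rolling into the next day, 15 October 2020).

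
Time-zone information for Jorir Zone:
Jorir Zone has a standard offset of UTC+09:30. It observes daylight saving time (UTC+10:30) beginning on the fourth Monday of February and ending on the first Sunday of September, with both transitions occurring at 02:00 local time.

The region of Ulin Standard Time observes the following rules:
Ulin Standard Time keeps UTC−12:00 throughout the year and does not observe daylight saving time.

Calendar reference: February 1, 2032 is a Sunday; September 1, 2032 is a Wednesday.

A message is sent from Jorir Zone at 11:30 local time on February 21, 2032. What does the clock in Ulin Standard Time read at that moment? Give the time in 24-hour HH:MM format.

1 February 2032 is a Sunday, so the first Monday is February 2 and the fourth is February 23.
1 September 2032 is a Wednesday, so the first Sunday is September 5.
February 21, 2032 does not fall between 23 February and 5 September, so daylight saving is not in effect and Jorir Zone is at UTC+09:30.
11:30 Jorir Zone − 9h30m = 02:00 UTC.
Ulin Standard Time stays on UTC−12:00 all year.
02:00 UTC − 12h = 14:00 Ulin Standard Time (rolling into the previous day, 20 February 2032).

14:00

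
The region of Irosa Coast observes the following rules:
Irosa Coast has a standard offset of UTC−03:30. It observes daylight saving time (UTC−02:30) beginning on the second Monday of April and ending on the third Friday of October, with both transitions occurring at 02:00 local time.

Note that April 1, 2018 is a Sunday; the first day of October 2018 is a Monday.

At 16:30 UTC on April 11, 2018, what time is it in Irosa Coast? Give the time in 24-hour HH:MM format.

1 April 2018 is a Sunday, so the first Monday is April 2 and the second is April 9.
1 October 2018 is a Monday, so the first Friday is October 5 and the third is October 19.
At the standard offset (UTC−03:30), 16:30 UTC − 3h30m = 13:00 Irosa Coast standard time.
The standard-time date in Irosa Coast, April 11, 2018, lies within the daylight-saving period (9 April – 19 October), so Irosa Coast is on daylight time, UTC−02:30.
16:30 UTC − 2h30m = 14:00 local.

14:00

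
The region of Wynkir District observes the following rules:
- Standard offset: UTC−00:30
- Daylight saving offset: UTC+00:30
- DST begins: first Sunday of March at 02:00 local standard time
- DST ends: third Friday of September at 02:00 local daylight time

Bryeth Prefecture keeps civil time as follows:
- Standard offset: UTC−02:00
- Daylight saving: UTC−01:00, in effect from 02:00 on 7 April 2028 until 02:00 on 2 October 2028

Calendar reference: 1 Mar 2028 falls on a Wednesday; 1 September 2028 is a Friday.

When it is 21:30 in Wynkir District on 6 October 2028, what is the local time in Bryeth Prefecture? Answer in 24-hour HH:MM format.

20:00

1 March 2028 is a Wednesday, so the first Sunday is March 5.
1 September 2028 is a Friday, so the first Friday is September 1 and the third is September 15.
6 October 2028 is outside the daylight-saving period (5 March – 15 September), so Wynkir District is on standard time, UTC−00:30.
21:30 Wynkir District + 0h30m = 22:00 UTC.
At the standard offset (UTC−02:00), 22:00 UTC − 2h = 20:00 Bryeth Prefecture standard time.
Daylight saving runs 7 April – 2 October; the standard-time date in Bryeth Prefecture, 6 October 2028, is outside that window, so Bryeth Prefecture is on standard time at UTC−02:00.
22:00 UTC − 2h = 20:00 Bryeth Prefecture.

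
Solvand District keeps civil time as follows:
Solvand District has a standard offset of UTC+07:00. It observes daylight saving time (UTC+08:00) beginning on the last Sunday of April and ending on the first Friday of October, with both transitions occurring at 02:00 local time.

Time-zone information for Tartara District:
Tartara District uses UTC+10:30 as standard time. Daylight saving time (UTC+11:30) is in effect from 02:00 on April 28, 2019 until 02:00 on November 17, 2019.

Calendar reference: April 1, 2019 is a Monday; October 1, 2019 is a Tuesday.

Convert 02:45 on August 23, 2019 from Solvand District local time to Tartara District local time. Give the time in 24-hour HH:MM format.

06:15

1 April 2019 is a Monday, so Sundays fall on 7, 14, 21, 28; the last is April 28.
1 October 2019 is a Tuesday, so the first Friday is October 4.
Daylight saving runs 28 April – 4 October; August 23, 2019 is inside that window, so Solvand District is at UTC+08:00.
02:45 Solvand District − 8h = 18:45 UTC (rolling into the previous day, 22 August 2019).
At the standard offset (UTC+10:30), 18:45 UTC + 10h30m = 05:15 Tartara District standard time (rolling into the next day, 23 August 2019).
Daylight saving runs 28 April – 17 November; the standard-time date in Tartara District, August 23, 2019, is inside that window, so Tartara District is at UTC+11:30.
18:45 UTC + 11h30m = 06:15 Tartara District (rolling into the next day, 23 August 2019).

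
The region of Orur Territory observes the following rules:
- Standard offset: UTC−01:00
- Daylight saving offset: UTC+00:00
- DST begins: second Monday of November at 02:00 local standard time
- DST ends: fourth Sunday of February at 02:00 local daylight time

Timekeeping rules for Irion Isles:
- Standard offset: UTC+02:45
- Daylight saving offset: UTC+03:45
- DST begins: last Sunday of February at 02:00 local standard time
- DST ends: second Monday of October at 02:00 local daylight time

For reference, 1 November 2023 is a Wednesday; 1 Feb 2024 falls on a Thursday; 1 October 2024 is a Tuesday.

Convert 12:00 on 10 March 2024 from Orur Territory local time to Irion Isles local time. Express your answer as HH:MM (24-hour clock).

16:45

1 November 2023 is a Wednesday, so the first Monday is November 6 and the second is November 13.
1 February 2024 is a Thursday, so the first Sunday is February 4 and the fourth is February 25.
10 March 2024 does not fall between 13 November 2023 and 25 February 2024, so daylight saving is not in effect and Orur Territory is at UTC−01:00.
12:00 Orur Territory + 1h = 13:00 UTC.
1 February 2024 is a Thursday, so Sundays fall on 4, 11, 18, 25; the last is February 25.
1 October 2024 is a Tuesday, so the first Monday is October 7 and the second is October 14.
At the standard offset (UTC+02:45), 13:00 UTC + 2h45m = 15:45 Irion Isles standard time.
The standard-time date in Irion Isles, 10 March 2024, lies within the daylight-saving period (25 February – 14 October), so Irion Isles is on daylight time, UTC+03:45.
13:00 UTC + 3h45m = 16:45 Irion Isles.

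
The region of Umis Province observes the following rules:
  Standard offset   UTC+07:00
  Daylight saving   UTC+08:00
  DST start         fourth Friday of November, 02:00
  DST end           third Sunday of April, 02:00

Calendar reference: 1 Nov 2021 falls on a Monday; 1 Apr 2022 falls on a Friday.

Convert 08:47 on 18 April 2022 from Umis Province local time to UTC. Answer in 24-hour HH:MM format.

01:47

1 November 2021 is a Monday, so the first Friday is November 5 and the fourth is November 26.
1 April 2022 is a Friday, so the first Sunday is April 3 and the third is April 17.
Daylight saving runs 26 November 2021 – 17 April 2022; 18 April 2022 is outside that window, so Umis Province is on standard time at UTC+07:00.
08:47 local − 7h = 01:47 UTC.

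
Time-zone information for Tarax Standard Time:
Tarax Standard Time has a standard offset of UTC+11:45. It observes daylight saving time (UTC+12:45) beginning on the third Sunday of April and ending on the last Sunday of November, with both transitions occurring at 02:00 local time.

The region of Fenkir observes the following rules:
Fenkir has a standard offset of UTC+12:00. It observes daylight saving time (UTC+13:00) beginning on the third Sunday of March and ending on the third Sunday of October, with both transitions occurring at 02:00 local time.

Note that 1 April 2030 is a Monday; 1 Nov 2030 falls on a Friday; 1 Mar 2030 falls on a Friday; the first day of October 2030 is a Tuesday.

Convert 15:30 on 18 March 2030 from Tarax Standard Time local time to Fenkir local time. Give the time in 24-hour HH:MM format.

1 April 2030 is a Monday, so the first Sunday is April 7 and the third is April 21.
1 November 2030 is a Friday, so Sundays fall on 3, 10, 17, 24; the last is November 24.
Daylight saving runs 21 April – 24 November; 18 March 2030 is outside that window, so Tarax Standard Time is on standard time at UTC+11:45.
15:30 Tarax Standard Time − 11h45m = 03:45 UTC.
1 March 2030 is a Friday, so the first Sunday is March 3 and the third is March 17.
1 October 2030 is a Tuesday, so the first Sunday is October 6 and the third is October 20.
At the standard offset (UTC+12:00), 03:45 UTC + 12h = 15:45 Fenkir standard time.
The standard-time date in Fenkir, 18 March 2030, falls between 17 March and 20 October, so daylight saving is in effect and Fenkir is at UTC+13:00.
03:45 UTC + 13h = 16:45 Fenkir.

16:45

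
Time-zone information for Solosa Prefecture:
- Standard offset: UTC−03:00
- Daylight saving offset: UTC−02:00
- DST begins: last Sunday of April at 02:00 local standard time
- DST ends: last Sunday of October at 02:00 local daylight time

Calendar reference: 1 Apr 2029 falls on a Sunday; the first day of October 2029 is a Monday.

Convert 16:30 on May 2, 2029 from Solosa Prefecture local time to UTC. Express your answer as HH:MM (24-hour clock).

1 April 2029 is a Sunday, so Sundays fall on 1, 8, 15, 22, 29; the last is April 29.
1 October 2029 is a Monday, so Sundays fall on 7, 14, 21, 28; the last is October 28.
May 2, 2029 lies within the daylight-saving period (29 April – 28 October), so Solosa Prefecture is on daylight time, UTC−02:00.
16:30 local + 2h = 18:30 UTC.

18:30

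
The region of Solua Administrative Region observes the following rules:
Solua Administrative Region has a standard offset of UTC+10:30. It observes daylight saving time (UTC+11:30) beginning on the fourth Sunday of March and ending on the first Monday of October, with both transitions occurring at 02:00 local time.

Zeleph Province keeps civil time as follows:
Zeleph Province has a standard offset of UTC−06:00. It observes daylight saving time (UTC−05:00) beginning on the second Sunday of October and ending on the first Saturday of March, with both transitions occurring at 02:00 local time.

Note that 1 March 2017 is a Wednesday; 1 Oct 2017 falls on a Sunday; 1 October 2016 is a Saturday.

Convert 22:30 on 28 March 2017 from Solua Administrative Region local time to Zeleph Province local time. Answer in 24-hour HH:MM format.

1 March 2017 is a Wednesday, so the first Sunday is March 5 and the fourth is March 26.
1 October 2017 is a Sunday, so the first Monday is October 2.
28 March 2017 lies within the daylight-saving period (26 March – 2 October), so Solua Administrative Region is on daylight time, UTC+11:30.
22:30 Solua Administrative Region − 11h30m = 11:00 UTC.
1 October 2016 is a Saturday, so the first Sunday is October 2 and the second is October 9.
1 March 2017 is a Wednesday, so the first Saturday is March 4.
At the standard offset (UTC−06:00), 11:00 UTC − 6h = 05:00 Zeleph Province standard time.
Daylight saving runs 9 October 2016 – 4 March 2017; the standard-time date in Zeleph Province, 28 March 2017, is outside that window, so Zeleph Province is on standard time at UTC−06:00.
11:00 UTC − 6h = 05:00 Zeleph Province.

05:00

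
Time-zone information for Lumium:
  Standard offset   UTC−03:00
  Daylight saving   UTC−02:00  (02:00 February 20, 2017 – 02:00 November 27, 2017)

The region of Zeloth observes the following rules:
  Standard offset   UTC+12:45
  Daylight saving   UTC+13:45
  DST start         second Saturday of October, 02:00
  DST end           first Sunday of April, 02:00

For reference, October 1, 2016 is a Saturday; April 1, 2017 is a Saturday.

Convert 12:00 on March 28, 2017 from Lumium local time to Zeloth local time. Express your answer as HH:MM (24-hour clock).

03:45

Daylight saving runs 20 February – 27 November; March 28, 2017 is inside that window, so Lumium is at UTC−02:00.
12:00 Lumium + 2h = 14:00 UTC.
1 October 2016 is a Saturday, so the first Saturday is October 1 and the second is October 8.
1 April 2017 is a Saturday, so the first Sunday is April 2.
At the standard offset (UTC+12:45), 14:00 UTC + 12h45m = 02:45 Zeloth standard time (rolling into the next day, 29 March 2017).
Daylight saving runs 8 October 2016 – 2 April 2017; the standard-time date in Zeloth, March 29, 2017, is inside that window, so Zeloth is at UTC+13:45.
14:00 UTC + 13h45m = 03:45 Zeloth (rolling into the next day, 29 March 2017).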